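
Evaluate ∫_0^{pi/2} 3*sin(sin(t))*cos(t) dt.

Let u = sin(t), so du = cos(t) dt. When t = 0, u = 0; when t = pi/2, u = 1.
The integral becomes 3·∫ sin(u) du from 0 to 1, with antiderivative -3*cos(u).
Back in t: F(t) = -3*cos(sin(t)).
Then F(pi/2) - F(0) = (-3*cos(1)) - (-3) = 3 - 3*cos(1).

3 - 3*cos(1)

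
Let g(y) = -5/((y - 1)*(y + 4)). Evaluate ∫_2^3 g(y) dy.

log(7/12)

Factor the denominator: y**2 + 3*y - 4 = (y + 4)(y - 1).
Partial fractions: -5/((y - 1)*(y + 4)) = 1/(y + 4) - 1/(y - 1).
An antiderivative is F(y) = -log(y - 1) + log(y + 4).
Then F(3) - F(2) = (log(7/2)) - (log(6)) = log(7/12).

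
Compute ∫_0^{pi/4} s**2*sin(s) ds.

Integrate by parts twice (u = s^2, dv = sin(s) ds).
An antiderivative is F(s) = -s**2*cos(s) + 2*s*sin(s) + 2*cos(s).
Then F(pi/4) - F(0) = (sqrt(2)*(-pi**2 + 8*pi + 32)/32) - (2) = -2 - sqrt(2)*pi**2/32 + sqrt(2)*pi/4 + sqrt(2).

-2 - sqrt(2)*pi**2/32 + sqrt(2)*pi/4 + sqrt(2)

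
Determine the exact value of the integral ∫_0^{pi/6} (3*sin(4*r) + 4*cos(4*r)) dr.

sqrt(3)/2 + 9/8

An antiderivative is F(r) = sin(4*r) - 3*cos(4*r)/4.
Then F(pi/6) - F(0) = (3/8 + sqrt(3)/2) - (-3/4) = sqrt(3)/2 + 9/8.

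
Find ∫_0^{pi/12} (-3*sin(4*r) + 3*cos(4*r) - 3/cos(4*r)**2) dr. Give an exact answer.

An antiderivative is F(r) = 3*sin(4*r)/4 + 3*cos(4*r)/4 - 3*tan(4*r)/4.
Then F(pi/12) - F(0) = (3/8 - 3*sqrt(3)/8) - (3/4) = -3*sqrt(3)/8 - 3/8.

-3*sqrt(3)/8 - 3/8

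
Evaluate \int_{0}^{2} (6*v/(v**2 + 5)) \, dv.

-3*log(5) + 6*log(3)

Let u = v**2 + 5, so du = 2*v dv. When v = 0, u = 5; when v = 2, u = 9.
The integral becomes 3·∫ 1/u du from 5 to 9, with antiderivative 3*log(u).
Back in v: F(v) = 3*log(v**2 + 5).
Then F(2) - F(0) = (6*log(3)) - (3*log(5)) = -3*log(5) + 6*log(3).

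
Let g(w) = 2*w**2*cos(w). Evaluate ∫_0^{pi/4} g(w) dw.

Integrate by parts twice (u = w^2, dv = 2*cos(w) dw).
An antiderivative is F(w) = 2*w**2*sin(w) + 4*w*cos(w) - 4*sin(w).
Then F(pi/4) - F(0) = (sqrt(2)*(-32 + pi**2 + 8*pi)/16) - (0) = sqrt(2)*(-32 + pi**2 + 8*pi)/16.

sqrt(2)*(-32 + pi**2 + 8*pi)/16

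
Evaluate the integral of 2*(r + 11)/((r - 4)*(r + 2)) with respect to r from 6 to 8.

Factor the denominator: r**2 - 2*r - 8 = (r + 2)(r - 4).
Partial fractions: 2*(r + 11)/((r - 4)*(r + 2)) = -3/(r + 2) + 5/(r - 4).
An antiderivative is F(r) = 5*log(r - 4) - 3*log(r + 2).
Then F(8) - F(6) = (-3*log(5) + 7*log(2)) - (-log(16)) = -3*log(5) + 11*log(2).

-3*log(5) + 11*log(2)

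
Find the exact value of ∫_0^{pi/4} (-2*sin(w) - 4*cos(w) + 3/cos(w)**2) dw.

An antiderivative is F(w) = -4*sin(w) + 2*cos(w) + 3*tan(w).
Then F(pi/4) - F(0) = (3 - sqrt(2)) - (2) = 1 - sqrt(2).

1 - sqrt(2)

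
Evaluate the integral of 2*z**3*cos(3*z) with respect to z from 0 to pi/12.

Integrate by parts 3 times (u = z^3, dv = 2*cos(3*z) dz).
An antiderivative is F(z) = 2*z**3*sin(3*z)/3 + 2*z**2*cos(3*z)/3 - 4*z*sin(3*z)/9 - 4*cos(3*z)/27.
Then F(pi/12) - F(0) = (sqrt(2)*(-384 - 96*pi + pi**3 + 12*pi**2)/5184) - (-4/27) = -2*sqrt(2)/27 - sqrt(2)*pi/54 + sqrt(2)*pi**3/5184 + sqrt(2)*pi**2/432 + 4/27.

-2*sqrt(2)/27 - sqrt(2)*pi/54 + sqrt(2)*pi**3/5184 + sqrt(2)*pi**2/432 + 4/27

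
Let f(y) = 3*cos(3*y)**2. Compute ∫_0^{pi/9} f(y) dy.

Use the identity cos^2(3*y) = (1 + cos(6*y))/2.
An antiderivative is F(y) = 3*y/2 + sin(6*y)/4.
Then F(pi/9) - F(0) = (sqrt(3)/8 + pi/6) - (0) = sqrt(3)/8 + pi/6.

sqrt(3)/8 + pi/6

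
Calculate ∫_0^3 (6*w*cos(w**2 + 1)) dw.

-3*sin(1) + 3*sin(10)

Let u = w**2 + 1, so du = 2*w dw. When w = 0, u = 1; when w = 3, u = 10.
The integral becomes 3·∫ cos(u) du from 1 to 10, with antiderivative 3*sin(u).
Back in w: F(w) = 3*sin(w**2 + 1).
Then F(3) - F(0) = (3*sin(10)) - (3*sin(1)) = -3*sin(1) + 3*sin(10).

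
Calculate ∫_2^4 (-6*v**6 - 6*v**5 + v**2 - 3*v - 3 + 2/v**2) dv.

By the power rule, an antiderivative is F(v) = -6*v**7/7 - v**6 + v**3/3 - 3*v**2/2 - 3*v - 2/v.
Then F(4) - F(2) = (-762493/42) - (-3865/21) = -754763/42.

-754763/42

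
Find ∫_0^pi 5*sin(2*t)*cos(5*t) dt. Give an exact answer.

-20/21

Use the identity sin(2*t)cos(5*t) = [sin(7*t) + sin(-3*t)]/2.
An antiderivative is F(t) = 5*cos(3*t)/6 - 5*cos(7*t)/14.
Then F(pi) - F(0) = (-10/21) - (10/21) = -20/21.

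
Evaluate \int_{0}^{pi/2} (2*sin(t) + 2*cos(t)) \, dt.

4

An antiderivative is F(t) = 2*sin(t) - 2*cos(t).
Then F(pi/2) - F(0) = (2) - (-2) = 4.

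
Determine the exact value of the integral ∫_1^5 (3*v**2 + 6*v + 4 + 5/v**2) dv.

216

By the power rule, an antiderivative is F(v) = v**3 + 3*v**2 + 4*v - 5/v.
Then F(5) - F(1) = (219) - (3) = 216.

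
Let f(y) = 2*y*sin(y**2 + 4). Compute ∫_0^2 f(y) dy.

cos(4) - cos(8)

Let u = y**2 + 4, so du = 2*y dy. When y = 0, u = 4; when y = 2, u = 8.
The integral becomes ∫ sin(u) du from 4 to 8, with antiderivative -cos(u).
Back in y: F(y) = -cos(y**2 + 4).
Then F(2) - F(0) = (-cos(8)) - (-cos(4)) = cos(4) - cos(8).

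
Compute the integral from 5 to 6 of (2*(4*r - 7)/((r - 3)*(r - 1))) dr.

-11*log(2) + 3*log(5) + 5*log(3)

Factor the denominator: r**2 - 4*r + 3 = (r - 1)(r - 3).
Partial fractions: 2*(4*r - 7)/((r - 3)*(r - 1)) = 3/(r - 1) + 5/(r - 3).
An antiderivative is F(r) = 5*log(r - 3) + 3*log(r - 1).
Then F(6) - F(5) = (3*log(5) + 5*log(3)) - (11*log(2)) = -11*log(2) + 3*log(5) + 5*log(3).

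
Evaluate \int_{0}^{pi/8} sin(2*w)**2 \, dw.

Use the identity sin^2(2*w) = (1 - cos(4*w))/2.
An antiderivative is F(w) = w/2 - sin(4*w)/8.
Then F(pi/8) - F(0) = (-1/8 + pi/16) - (0) = -1/8 + pi/16.

-1/8 + pi/16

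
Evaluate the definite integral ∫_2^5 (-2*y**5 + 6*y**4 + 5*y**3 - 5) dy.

-14583/20

By the power rule, an antiderivative is F(y) = -y**6/3 + 6*y**5/5 + 5*y**4/4 - 5*y.
Then F(5) - F(2) = (-8425/12) - (406/15) = -14583/20.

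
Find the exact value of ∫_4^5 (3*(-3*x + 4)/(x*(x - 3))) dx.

Factor the denominator: x**2 - 3*x = x(x - 3).
Partial fractions: 3*(-3*x + 4)/(x*(x - 3)) = -4/x - 5/(x - 3).
An antiderivative is F(x) = -4*log(x) - 5*log(x - 3).
Then F(5) - F(4) = (-4*log(5) - 5*log(2)) - (-8*log(2)) = -4*log(5) + 3*log(2).

-4*log(5) + 3*log(2)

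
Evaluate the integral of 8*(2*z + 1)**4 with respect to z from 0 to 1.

968/5

Let u = 2*z + 1, so du = 2 dz. When z = 0, u = 1; when z = 1, u = 3.
The integral becomes 4·∫ u**4 du from 1 to 3, with antiderivative 4*u**5/5.
Back in z: F(z) = 4*(2*z + 1)**5/5.
Then F(1) - F(0) = (972/5) - (4/5) = 968/5.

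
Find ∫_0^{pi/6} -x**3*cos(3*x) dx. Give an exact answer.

Integrate by parts 3 times (u = x^3, dv = -cos(3*x) dx).
An antiderivative is F(x) = -x**3*sin(3*x)/3 - x**2*cos(3*x)/3 + 2*x*sin(3*x)/9 + 2*cos(3*x)/27.
Then F(pi/6) - F(0) = (pi*(24 - pi**2)/648) - (2/27) = -2/27 - pi**3/648 + pi/27.

-2/27 - pi**3/648 + pi/27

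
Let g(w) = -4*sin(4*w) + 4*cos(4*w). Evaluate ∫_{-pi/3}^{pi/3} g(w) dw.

-sqrt(3)

An antiderivative is F(w) = sin(4*w) + cos(4*w).
Then F(pi/3) - F(-pi/3) = (-sqrt(3)/2 - 1/2) - (-1/2 + sqrt(3)/2) = -sqrt(3).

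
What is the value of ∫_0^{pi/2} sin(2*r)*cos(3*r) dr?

Use the identity sin(2*r)cos(3*r) = [sin(5*r) + sin(-r)]/2.
An antiderivative is F(r) = cos(r)/2 - cos(5*r)/10.
Then F(pi/2) - F(0) = (0) - (2/5) = -2/5.

-2/5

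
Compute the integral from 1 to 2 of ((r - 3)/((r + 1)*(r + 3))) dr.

Factor the denominator: r**2 + 4*r + 3 = (r + 3)(r + 1).
Partial fractions: (r - 3)/((r + 1)*(r + 3)) = 3/(r + 3) - 2/(r + 1).
An antiderivative is F(r) = -2*log(r + 1) + 3*log(r + 3).
Then F(2) - F(1) = (-2*log(3) + 3*log(5)) - (log(16)) = -4*log(2) - 2*log(3) + 3*log(5).

-4*log(2) - 2*log(3) + 3*log(5)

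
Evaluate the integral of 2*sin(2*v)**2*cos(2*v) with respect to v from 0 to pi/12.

Let u = sin(2*v), so du = 2*cos(2*v) dv. When v = 0, u = 0; when v = pi/12, u = 1/2.
The integral becomes ∫ u**2 du from 0 to 1/2, with antiderivative u**3/3.
Back in v: F(v) = sin(2*v)**3/3.
Then F(pi/12) - F(0) = (1/24) - (0) = 1/24.

1/24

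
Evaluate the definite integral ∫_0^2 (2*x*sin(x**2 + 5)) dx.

Let u = x**2 + 5, so du = 2*x dx. When x = 0, u = 5; when x = 2, u = 9.
The integral becomes ∫ sin(u) du from 5 to 9, with antiderivative -cos(u).
Back in x: F(x) = -cos(x**2 + 5).
Then F(2) - F(0) = (-cos(9)) - (-cos(5)) = cos(5) - cos(9).

cos(5) - cos(9)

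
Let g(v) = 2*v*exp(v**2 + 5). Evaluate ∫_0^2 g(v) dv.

Let u = v**2 + 5, so du = 2*v dv. When v = 0, u = 5; when v = 2, u = 9.
The integral becomes ∫ exp(u) du from 5 to 9, with antiderivative exp(u).
Back in v: F(v) = exp(v**2 + 5).
Then F(2) - F(0) = (exp(9)) - (exp(5)) = -exp(5) + exp(9).

-exp(5) + exp(9)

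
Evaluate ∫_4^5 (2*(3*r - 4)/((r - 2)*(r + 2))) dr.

Factor the denominator: r**2 - 4 = (r + 2)(r - 2).
Partial fractions: 2*(3*r - 4)/((r - 2)*(r + 2)) = 5/(r + 2) + 1/(r - 2).
An antiderivative is F(r) = log(r - 2) + 5*log(r + 2).
Then F(5) - F(4) = (log(3) + 5*log(7)) - (6*log(2) + 5*log(3)) = -4*log(3) - 6*log(2) + 5*log(7).

-4*log(3) - 6*log(2) + 5*log(7)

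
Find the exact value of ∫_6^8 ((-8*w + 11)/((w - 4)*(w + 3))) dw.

-5*log(11) - 3*log(2) + 10*log(3)

Factor the denominator: w**2 - w - 12 = (w + 3)(w - 4).
Partial fractions: (-8*w + 11)/((w - 4)*(w + 3)) = -5/(w + 3) - 3/(w - 4).
An antiderivative is F(w) = -3*log(w - 4) - 5*log(w + 3).
Then F(8) - F(6) = (-5*log(11) - 6*log(2)) - (-10*log(3) - 3*log(2)) = -5*log(11) - 3*log(2) + 10*log(3).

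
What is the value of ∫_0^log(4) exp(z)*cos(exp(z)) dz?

-sin(1) + sin(4)

Let u = exp(z), so du = exp(z) dz. When z = 0, u = 1; when z = log(4), u = 4.
The integral becomes ∫ cos(u) du from 1 to 4, with antiderivative sin(u).
Back in z: F(z) = sin(exp(z)).
Then F(log(4)) - F(0) = (sin(4)) - (sin(1)) = -sin(1) + sin(4).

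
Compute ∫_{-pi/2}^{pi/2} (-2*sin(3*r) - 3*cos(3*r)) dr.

2

An antiderivative is F(r) = -sin(3*r) + 2*cos(3*r)/3.
Then F(pi/2) - F(-pi/2) = (1) - (-1) = 2.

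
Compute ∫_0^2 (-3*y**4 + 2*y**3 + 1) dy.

-46/5

By the power rule, an antiderivative is F(y) = -3*y**5/5 + y**4/2 + y.
Then F(2) - F(0) = (-46/5) - (0) = -46/5.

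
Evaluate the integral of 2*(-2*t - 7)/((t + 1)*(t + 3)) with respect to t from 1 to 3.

log(3/64)

Factor the denominator: t**2 + 4*t + 3 = (t + 3)(t + 1).
Partial fractions: 2*(-2*t - 7)/((t + 1)*(t + 3)) = 1/(t + 3) - 5/(t + 1).
An antiderivative is F(t) = -5*log(t + 1) + log(t + 3).
Then F(3) - F(1) = (-9*log(2) + log(3)) - (-log(8)) = log(3/64).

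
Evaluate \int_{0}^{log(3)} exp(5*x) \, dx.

242/5

Let u = exp(x), so du = exp(x) dx. When x = 0, u = 1; when x = log(3), u = 3.
The integral becomes ∫ u**4 du from 1 to 3, with antiderivative u**5/5.
Back in x: F(x) = exp(5*x)/5.
Then F(log(3)) - F(0) = (243/5) - (1/5) = 242/5.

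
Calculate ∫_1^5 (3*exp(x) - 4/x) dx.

-3*exp(1) - 4*log(5) + 3*exp(5)

An antiderivative is F(x) = 3*exp(x) - 4*log(x).
Then F(5) - F(1) = (-4*log(5) + 3*exp(5)) - (3*exp(1)) = -3*exp(1) - 4*log(5) + 3*exp(5).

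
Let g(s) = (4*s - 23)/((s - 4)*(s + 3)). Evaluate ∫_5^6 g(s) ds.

-16*log(2) + 10*log(3)

Factor the denominator: s**2 - s - 12 = (s + 3)(s - 4).
Partial fractions: (4*s - 23)/((s - 4)*(s + 3)) = 5/(s + 3) - 1/(s - 4).
An antiderivative is F(s) = -log(s - 4) + 5*log(s + 3).
Then F(6) - F(5) = (-log(2) + 10*log(3)) - (15*log(2)) = -16*log(2) + 10*log(3).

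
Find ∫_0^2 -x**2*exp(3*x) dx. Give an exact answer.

2/27 - 26*exp(6)/27

Integrate by parts twice (u = x^2, dv = -exp(3*x) dx).
An antiderivative is F(x) = (-9*x**2 + 6*x - 2)*exp(3*x)/27.
Then F(2) - F(0) = (-26*exp(6)/27) - (-2/27) = 2/27 - 26*exp(6)/27.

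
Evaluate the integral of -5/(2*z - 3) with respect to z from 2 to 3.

An antiderivative is F(z) = -5*log(2*z - 3)/2.
Then F(3) - F(2) = (-5*log(3)/2) - (0) = -5*log(3)/2.

-5*log(3)/2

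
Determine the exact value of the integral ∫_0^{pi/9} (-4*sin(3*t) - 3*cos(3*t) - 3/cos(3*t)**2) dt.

An antiderivative is F(t) = -sin(3*t) + 4*cos(3*t)/3 - tan(3*t).
Then F(pi/9) - F(0) = (2/3 - 3*sqrt(3)/2) - (4/3) = -3*sqrt(3)/2 - 2/3.

-3*sqrt(3)/2 - 2/3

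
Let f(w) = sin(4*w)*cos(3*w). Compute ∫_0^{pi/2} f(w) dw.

Use the identity sin(4*w)cos(3*w) = [sin(7*w) + sin(w)]/2.
An antiderivative is F(w) = -cos(w)/2 - cos(7*w)/14.
Then F(pi/2) - F(0) = (0) - (-4/7) = 4/7.

4/7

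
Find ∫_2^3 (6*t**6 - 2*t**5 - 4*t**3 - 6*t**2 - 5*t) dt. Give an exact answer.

59963/42

By the power rule, an antiderivative is F(t) = 6*t**7/7 - t**6/3 - t**4 - 2*t**3 - 5*t**2/2.
Then F(3) - F(2) = (20637/14) - (974/21) = 59963/42.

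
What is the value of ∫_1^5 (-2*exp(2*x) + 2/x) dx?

An antiderivative is F(x) = -exp(2*x) + 2*log(x).
Then F(5) - F(1) = (-exp(10) + log(25)) - (-exp(2)) = -exp(10) + log(25) + exp(2).

-exp(10) + log(25) + exp(2)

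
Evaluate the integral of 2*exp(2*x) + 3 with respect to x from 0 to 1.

An antiderivative is F(x) = exp(2*x) + 3*x.
Then F(1) - F(0) = (3 + exp(2)) - (1) = 2 + exp(2).

2 + exp(2)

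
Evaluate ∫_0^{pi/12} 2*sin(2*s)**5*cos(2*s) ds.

1/384

Let u = sin(2*s), so du = 2*cos(2*s) ds. When s = 0, u = 0; when s = pi/12, u = 1/2.
The integral becomes ∫ u**5 du from 0 to 1/2, with antiderivative u**6/6.
Back in s: F(s) = sin(2*s)**6/6.
Then F(pi/12) - F(0) = (1/384) - (0) = 1/384.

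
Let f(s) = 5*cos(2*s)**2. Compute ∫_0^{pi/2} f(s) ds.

5*pi/4

Use the identity cos^2(2*s) = (1 + cos(4*s))/2.
An antiderivative is F(s) = 5*s/2 + 5*sin(4*s)/8.
Then F(pi/2) - F(0) = (5*pi/4) - (0) = 5*pi/4.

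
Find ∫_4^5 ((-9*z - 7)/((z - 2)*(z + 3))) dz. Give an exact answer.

-5*log(3) - 7*log(2) + 4*log(7)

Factor the denominator: z**2 + z - 6 = (z + 3)(z - 2).
Partial fractions: (-9*z - 7)/((z - 2)*(z + 3)) = -4/(z + 3) - 5/(z - 2).
An antiderivative is F(z) = -5*log(z - 2) - 4*log(z + 3).
Then F(5) - F(4) = (-12*log(2) - 5*log(3)) - (-4*log(7) - 5*log(2)) = -5*log(3) - 7*log(2) + 4*log(7).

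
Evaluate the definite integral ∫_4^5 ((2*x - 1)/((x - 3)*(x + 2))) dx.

log(7/3)

Factor the denominator: x**2 - x - 6 = (x + 2)(x - 3).
Partial fractions: (2*x - 1)/((x - 3)*(x + 2)) = 1/(x + 2) + 1/(x - 3).
An antiderivative is F(x) = log(x - 3) + log(x + 2).
Then F(5) - F(4) = (log(14)) - (log(6)) = log(7/3).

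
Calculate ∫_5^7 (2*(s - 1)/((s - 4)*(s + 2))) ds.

log(27/7)

Factor the denominator: s**2 - 2*s - 8 = (s + 2)(s - 4).
Partial fractions: 2*(s - 1)/((s - 4)*(s + 2)) = 1/(s + 2) + 1/(s - 4).
An antiderivative is F(s) = log(s - 4) + log(s + 2).
Then F(7) - F(5) = (log(27)) - (log(7)) = log(27/7).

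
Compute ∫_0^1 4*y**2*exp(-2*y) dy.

Integrate by parts twice (u = y^2, dv = 4*exp(-2*y) dy).
An antiderivative is F(y) = (-2*y**2 - 2*y - 1)*exp(-2*y).
Then F(1) - F(0) = (-5*exp(-2)) - (-1) = 1 - 5*exp(-2).

1 - 5*exp(-2)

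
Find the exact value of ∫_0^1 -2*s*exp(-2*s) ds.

Integrate by parts once (u = s, dv = -2*exp(-2*s) ds).
An antiderivative is F(s) = (2*s + 1)*exp(-2*s)/2.
Then F(1) - F(0) = (3*exp(-2)/2) - (1/2) = (3 - exp(2))*exp(-2)/2.

(3 - exp(2))*exp(-2)/2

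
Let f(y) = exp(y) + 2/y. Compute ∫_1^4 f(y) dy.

-exp(1) + log(16) + exp(4)

An antiderivative is F(y) = exp(y) + 2*log(y).
Then F(4) - F(1) = (log(16) + exp(4)) - (exp(1)) = -exp(1) + log(16) + exp(4).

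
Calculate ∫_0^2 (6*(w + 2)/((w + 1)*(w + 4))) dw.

-4*log(2) + 6*log(3)

Factor the denominator: w**2 + 5*w + 4 = (w + 4)(w + 1).
Partial fractions: 6*(w + 2)/((w + 1)*(w + 4)) = 4/(w + 4) + 2/(w + 1).
An antiderivative is F(w) = 2*log(w + 1) + 4*log(w + 4).
Then F(2) - F(0) = (4*log(2) + 6*log(3)) - (8*log(2)) = -4*log(2) + 6*log(3).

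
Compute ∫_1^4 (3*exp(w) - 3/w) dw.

An antiderivative is F(w) = 3*exp(w) - 3*log(w).
Then F(4) - F(1) = (-3*log(4) + 3*exp(4)) - (3*exp(1)) = -3*exp(1) - 3*log(4) + 3*exp(4).

-3*exp(1) - 3*log(4) + 3*exp(4)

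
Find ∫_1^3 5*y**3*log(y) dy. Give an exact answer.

Integrate by parts once (u = ln y, dv = 5*y**3 dy).
An antiderivative is F(y) = 5*y**4*(4*log(y) - 1)/16.
Then F(3) - F(1) = (-405/16 + 405*log(3)/4) - (-5/16) = -25 + 405*log(3)/4.

-25 + 405*log(3)/4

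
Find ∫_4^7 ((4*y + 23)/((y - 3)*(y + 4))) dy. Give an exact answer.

-log(11) + 13*log(2)

Factor the denominator: y**2 + y - 12 = (y + 4)(y - 3).
Partial fractions: (4*y + 23)/((y - 3)*(y + 4)) = -1/(y + 4) + 5/(y - 3).
An antiderivative is F(y) = 5*log(y - 3) - log(y + 4).
Then F(7) - F(4) = (-log(11) + 10*log(2)) - (-log(8)) = -log(11) + 13*log(2).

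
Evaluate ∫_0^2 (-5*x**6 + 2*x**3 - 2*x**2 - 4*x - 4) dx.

-2200/21

By the power rule, an antiderivative is F(x) = -5*x**7/7 + x**4/2 - 2*x**3/3 - 2*x**2 - 4*x.
Then F(2) - F(0) = (-2200/21) - (0) = -2200/21.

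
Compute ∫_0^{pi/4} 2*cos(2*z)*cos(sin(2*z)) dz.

sin(1)

Let u = sin(2*z), so du = 2*cos(2*z) dz. When z = 0, u = 0; when z = pi/4, u = 1.
The integral becomes ∫ cos(u) du from 0 to 1, with antiderivative sin(u).
Back in z: F(z) = sin(sin(2*z)).
Then F(pi/4) - F(0) = (sin(1)) - (0) = sin(1).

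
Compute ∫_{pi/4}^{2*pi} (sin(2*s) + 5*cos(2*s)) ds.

-3

An antiderivative is F(s) = 5*sin(2*s)/2 - cos(2*s)/2.
Then F(2*pi) - F(pi/4) = (-1/2) - (5/2) = -3.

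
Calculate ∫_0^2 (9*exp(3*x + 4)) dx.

-3*(1 - exp(6))*exp(4)

Let u = 3*x + 4, so du = 3 dx. When x = 0, u = 4; when x = 2, u = 10.
The integral becomes 3·∫ exp(u) du from 4 to 10, with antiderivative 3*exp(u).
Back in x: F(x) = 3*exp(3*x + 4).
Then F(2) - F(0) = (3*exp(10)) - (3*exp(4)) = -3*(1 - exp(6))*exp(4).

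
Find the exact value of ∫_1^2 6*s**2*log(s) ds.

-14/3 + 16*log(2)

Integrate by parts once (u = ln s, dv = 6*s**2 ds).
An antiderivative is F(s) = 2*s**3*(3*log(s) - 1)/3.
Then F(2) - F(1) = (-16/3 + 16*log(2)) - (-2/3) = -14/3 + 16*log(2).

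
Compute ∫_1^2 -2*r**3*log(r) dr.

Integrate by parts once (u = ln r, dv = -2*r**3 dr).
An antiderivative is F(r) = -r**4*(4*log(r) - 1)/8.
Then F(2) - F(1) = (2 - 8*log(2)) - (1/8) = 15/8 - 8*log(2).

15/8 - 8*log(2)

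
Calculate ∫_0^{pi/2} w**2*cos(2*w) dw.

Integrate by parts twice (u = w^2, dv = cos(2*w) dw).
An antiderivative is F(w) = w**2*sin(2*w)/2 + w*cos(2*w)/2 - sin(2*w)/4.
Then F(pi/2) - F(0) = (-pi/4) - (0) = -pi/4.

-pi/4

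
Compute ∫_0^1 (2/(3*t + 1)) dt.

4*log(2)/3

An antiderivative is F(t) = 2*log(3*t + 1)/3.
Then F(1) - F(0) = (4*log(2)/3) - (0) = 4*log(2)/3.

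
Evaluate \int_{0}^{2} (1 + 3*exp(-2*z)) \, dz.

An antiderivative is F(z) = z - 3*exp(-2*z)/2.
Then F(2) - F(0) = (2 - 3*exp(-4)/2) - (-3/2) = 7/2 - 3*exp(-4)/2.

7/2 - 3*exp(-4)/2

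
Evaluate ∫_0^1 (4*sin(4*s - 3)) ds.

Let u = 4*s - 3, so du = 4 ds. When s = 0, u = -3; when s = 1, u = 1.
The integral becomes ∫ sin(u) du from -3 to 1, with antiderivative -cos(u).
Back in s: F(s) = -cos(4*s - 3).
Then F(1) - F(0) = (-cos(1)) - (-cos(3)) = cos(3) - cos(1).

cos(3) - cos(1)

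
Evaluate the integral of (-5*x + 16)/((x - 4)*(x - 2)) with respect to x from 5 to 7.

Factor the denominator: x**2 - 6*x + 8 = (x - 2)(x - 4).
Partial fractions: (-5*x + 16)/((x - 4)*(x - 2)) = -3/(x - 2) - 2/(x - 4).
An antiderivative is F(x) = -2*log(x - 4) - 3*log(x - 2).
Then F(7) - F(5) = (-3*log(5) - 2*log(3)) - (-log(27)) = -3*log(5) + log(3).

-3*log(5) + log(3)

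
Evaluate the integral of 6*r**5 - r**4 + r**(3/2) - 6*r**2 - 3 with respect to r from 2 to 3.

-8*sqrt(2)/5 + 18*sqrt(3)/5 + 2909/5

By the power rule, an antiderivative is F(r) = r**6 + 2*r**(5/2)/5 - r**5/5 - 2*r**3 - 3*r.
Then F(3) - F(2) = (18*sqrt(3)/5 + 3087/5) - (8*sqrt(2)/5 + 178/5) = -8*sqrt(2)/5 + 18*sqrt(3)/5 + 2909/5.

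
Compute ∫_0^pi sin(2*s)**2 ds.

Use the identity sin^2(2*s) = (1 - cos(4*s))/2.
An antiderivative is F(s) = s/2 - sin(4*s)/8.
Then F(pi) - F(0) = (pi/2) - (0) = pi/2.

pi/2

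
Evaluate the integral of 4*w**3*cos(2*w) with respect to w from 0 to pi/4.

Integrate by parts 3 times (u = w^3, dv = 4*cos(2*w) dw).
An antiderivative is F(w) = 2*w**3*sin(2*w) + 3*w**2*cos(2*w) - 3*w*sin(2*w) - 3*cos(2*w)/2.
Then F(pi/4) - F(0) = (pi*(-24 + pi**2)/32) - (-3/2) = -3*pi/4 + pi**3/32 + 3/2.

-3*pi/4 + pi**3/32 + 3/2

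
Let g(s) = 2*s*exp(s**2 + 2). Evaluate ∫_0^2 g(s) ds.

-exp(2) + exp(6)

Let u = s**2 + 2, so du = 2*s ds. When s = 0, u = 2; when s = 2, u = 6.
The integral becomes ∫ exp(u) du from 2 to 6, with antiderivative exp(u).
Back in s: F(s) = exp(s**2 + 2).
Then F(2) - F(0) = (exp(6)) - (exp(2)) = -exp(2) + exp(6).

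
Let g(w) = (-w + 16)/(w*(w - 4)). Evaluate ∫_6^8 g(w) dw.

Factor the denominator: w**2 - 4*w = w(w - 4).
Partial fractions: (-w + 16)/(w*(w - 4)) = -4/w + 3/(w - 4).
An antiderivative is F(w) = -4*log(w) + 3*log(w - 4).
Then F(8) - F(6) = (-log(64)) - (-4*log(3) - log(2)) = log(81/32).

log(81/32)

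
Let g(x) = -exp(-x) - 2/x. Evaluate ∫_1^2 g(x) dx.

An antiderivative is F(x) = -2*log(x) + exp(-x).
Then F(2) - F(1) = (-2*log(2) + exp(-2)) - (exp(-1)) = -2*log(2) - exp(-1) + exp(-2).

-2*log(2) - exp(-1) + exp(-2)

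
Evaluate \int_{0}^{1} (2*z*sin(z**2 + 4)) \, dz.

Let u = z**2 + 4, so du = 2*z dz. When z = 0, u = 4; when z = 1, u = 5.
The integral becomes ∫ sin(u) du from 4 to 5, with antiderivative -cos(u).
Back in z: F(z) = -cos(z**2 + 4).
Then F(1) - F(0) = (-cos(5)) - (-cos(4)) = cos(4) - cos(5).

cos(4) - cos(5)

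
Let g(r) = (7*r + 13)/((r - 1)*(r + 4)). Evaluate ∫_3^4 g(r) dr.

Factor the denominator: r**2 + 3*r - 4 = (r + 4)(r - 1).
Partial fractions: (7*r + 13)/((r - 1)*(r + 4)) = 3/(r + 4) + 4/(r - 1).
An antiderivative is F(r) = 4*log(r - 1) + 3*log(r + 4).
Then F(4) - F(3) = (4*log(3) + 9*log(2)) - (4*log(2) + 3*log(7)) = -3*log(7) + 5*log(2) + 4*log(3).

-3*log(7) + 5*log(2) + 4*log(3)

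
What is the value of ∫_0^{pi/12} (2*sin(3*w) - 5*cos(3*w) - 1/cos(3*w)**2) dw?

An antiderivative is F(w) = -5*sin(3*w)/3 - 2*cos(3*w)/3 - tan(3*w)/3.
Then F(pi/12) - F(0) = (-7*sqrt(2)/6 - 1/3) - (-2/3) = 1/3 - 7*sqrt(2)/6.

1/3 - 7*sqrt(2)/6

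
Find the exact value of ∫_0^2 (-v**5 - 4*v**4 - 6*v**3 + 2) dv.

-844/15

By the power rule, an antiderivative is F(v) = -v**6/6 - 4*v**5/5 - 3*v**4/2 + 2*v.
Then F(2) - F(0) = (-844/15) - (0) = -844/15.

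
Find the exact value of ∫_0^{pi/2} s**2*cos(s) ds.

-2 + pi**2/4

Integrate by parts twice (u = s^2, dv = cos(s) ds).
An antiderivative is F(s) = s**2*sin(s) + 2*s*cos(s) - 2*sin(s).
Then F(pi/2) - F(0) = (-2 + pi**2/4) - (0) = -2 + pi**2/4.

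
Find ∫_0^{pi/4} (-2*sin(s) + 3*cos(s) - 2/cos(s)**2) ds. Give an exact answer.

-4 + 5*sqrt(2)/2

An antiderivative is F(s) = 3*sin(s) + 2*cos(s) - 2*tan(s).
Then F(pi/4) - F(0) = (-2 + 5*sqrt(2)/2) - (2) = -4 + 5*sqrt(2)/2.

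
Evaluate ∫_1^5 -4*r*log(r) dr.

24 - 50*log(5)

Integrate by parts once (u = ln r, dv = -4*r dr).
An antiderivative is F(r) = -r**2*(2*log(r) - 1).
Then F(5) - F(1) = (25 - 50*log(5)) - (1) = 24 - 50*log(5).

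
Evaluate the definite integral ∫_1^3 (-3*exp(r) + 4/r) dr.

-3*exp(3) + log(81) + 3*exp(1)

An antiderivative is F(r) = -3*exp(r) + 4*log(r).
Then F(3) - F(1) = (-3*exp(3) + log(81)) - (-3*exp(1)) = -3*exp(3) + log(81) + 3*exp(1).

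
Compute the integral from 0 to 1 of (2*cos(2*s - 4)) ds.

-sin(2) + sin(4)

Let u = 2*s - 4, so du = 2 ds. When s = 0, u = -4; when s = 1, u = -2.
The integral becomes ∫ cos(u) du from -4 to -2, with antiderivative sin(u).
Back in s: F(s) = sin(2*s - 4).
Then F(1) - F(0) = (-sin(2)) - (-sin(4)) = -sin(2) + sin(4).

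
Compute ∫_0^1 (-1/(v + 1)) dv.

An antiderivative is F(v) = -log(v + 1).
Then F(1) - F(0) = (-log(2)) - (0) = -log(2).

-log(2)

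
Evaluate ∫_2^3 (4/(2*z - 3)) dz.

log(9)

An antiderivative is F(z) = 2*log(2*z - 3).
Then F(3) - F(2) = (log(9)) - (0) = log(9).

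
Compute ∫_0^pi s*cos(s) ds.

-2

Integrate by parts once (u = s, dv = cos(s) ds).
An antiderivative is F(s) = s*sin(s) + cos(s).
Then F(pi) - F(0) = (-1) - (1) = -2.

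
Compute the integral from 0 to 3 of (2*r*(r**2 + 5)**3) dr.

Let u = r**2 + 5, so du = 2*r dr. When r = 0, u = 5; when r = 3, u = 14.
The integral becomes ∫ u**3 du from 5 to 14, with antiderivative u**4/4.
Back in r: F(r) = (r**2 + 5)**4/4.
Then F(3) - F(0) = (9604) - (625/4) = 37791/4.

37791/4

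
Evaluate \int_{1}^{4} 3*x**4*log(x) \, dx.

-3069/25 + 6144*log(2)/5

Integrate by parts once (u = ln x, dv = 3*x**4 dx).
An antiderivative is F(x) = 3*x**5*(5*log(x) - 1)/25.
Then F(4) - F(1) = (-3072/25 + 6144*log(2)/5) - (-3/25) = -3069/25 + 6144*log(2)/5.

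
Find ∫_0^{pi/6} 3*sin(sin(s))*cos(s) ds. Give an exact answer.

Let u = sin(s), so du = cos(s) ds. When s = 0, u = 0; when s = pi/6, u = 1/2.
The integral becomes 3·∫ sin(u) du from 0 to 1/2, with antiderivative -3*cos(u).
Back in s: F(s) = -3*cos(sin(s)).
Then F(pi/6) - F(0) = (-3*cos(1/2)) - (-3) = 3 - 3*cos(1/2).

3 - 3*cos(1/2)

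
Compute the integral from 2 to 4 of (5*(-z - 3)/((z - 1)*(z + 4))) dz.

Factor the denominator: z**2 + 3*z - 4 = (z + 4)(z - 1).
Partial fractions: 5*(-z - 3)/((z - 1)*(z + 4)) = -1/(z + 4) - 4/(z - 1).
An antiderivative is F(z) = -4*log(z - 1) - log(z + 4).
Then F(4) - F(2) = (-4*log(3) - 3*log(2)) - (-log(6)) = -3*log(3) - 2*log(2).

-3*log(3) - 2*log(2)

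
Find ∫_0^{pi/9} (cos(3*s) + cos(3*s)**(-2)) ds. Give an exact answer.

sqrt(3)/2

An antiderivative is F(s) = sin(3*s)/3 + tan(3*s)/3.
Then F(pi/9) - F(0) = (sqrt(3)/2) - (0) = sqrt(3)/2.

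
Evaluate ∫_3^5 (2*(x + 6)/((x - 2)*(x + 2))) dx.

Factor the denominator: x**2 - 4 = (x + 2)(x - 2).
Partial fractions: 2*(x + 6)/((x - 2)*(x + 2)) = -2/(x + 2) + 4/(x - 2).
An antiderivative is F(x) = 4*log(x - 2) - 2*log(x + 2).
Then F(5) - F(3) = (log(81/49)) - (-log(25)) = -2*log(7) + 2*log(5) + 4*log(3).

-2*log(7) + 2*log(5) + 4*log(3)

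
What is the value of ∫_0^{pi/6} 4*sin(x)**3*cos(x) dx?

Let u = sin(x), so du = cos(x) dx. When x = 0, u = 0; when x = pi/6, u = 1/2.
The integral becomes 4·∫ u**3 du from 0 to 1/2, with antiderivative u**4.
Back in x: F(x) = sin(x)**4.
Then F(pi/6) - F(0) = (1/16) - (0) = 1/16.

1/16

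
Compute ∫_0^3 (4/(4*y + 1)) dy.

log(13)

An antiderivative is F(y) = log(4*y + 1).
Then F(3) - F(0) = (log(13)) - (0) = log(13).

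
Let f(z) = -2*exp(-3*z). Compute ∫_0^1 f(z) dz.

-2/3 + 2*exp(-3)/3

An antiderivative is F(z) = 2*exp(-3*z)/3.
Then F(1) - F(0) = (2*exp(-3)/3) - (2/3) = -2/3 + 2*exp(-3)/3.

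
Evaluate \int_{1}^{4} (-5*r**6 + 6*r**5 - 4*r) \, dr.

-53460/7

By the power rule, an antiderivative is F(r) = -5*r**7/7 + r**6 - 2*r**2.
Then F(4) - F(1) = (-53472/7) - (-12/7) = -53460/7.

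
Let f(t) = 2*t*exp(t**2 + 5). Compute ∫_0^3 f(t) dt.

Let u = t**2 + 5, so du = 2*t dt. When t = 0, u = 5; when t = 3, u = 14.
The integral becomes ∫ exp(u) du from 5 to 14, with antiderivative exp(u).
Back in t: F(t) = exp(t**2 + 5).
Then F(3) - F(0) = (exp(14)) - (exp(5)) = -exp(5) + exp(14).

-exp(5) + exp(14)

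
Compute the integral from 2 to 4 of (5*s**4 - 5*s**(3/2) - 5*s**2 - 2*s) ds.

By the power rule, an antiderivative is F(s) = -2*s**(5/2) + s**5 - 5*s**3/3 - s**2.
Then F(4) - F(2) = (2512/3) - (44/3 - 8*sqrt(2)) = 8*sqrt(2) + 2468/3.

8*sqrt(2) + 2468/3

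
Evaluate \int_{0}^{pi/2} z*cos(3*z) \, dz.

Integrate by parts once (u = z, dv = cos(3*z) dz).
An antiderivative is F(z) = z*sin(3*z)/3 + cos(3*z)/9.
Then F(pi/2) - F(0) = (-pi/6) - (1/9) = -pi/6 - 1/9.

-pi/6 - 1/9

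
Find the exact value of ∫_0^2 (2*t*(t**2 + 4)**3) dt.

960

Let u = t**2 + 4, so du = 2*t dt. When t = 0, u = 4; when t = 2, u = 8.
The integral becomes ∫ u**3 du from 4 to 8, with antiderivative u**4/4.
Back in t: F(t) = (t**2 + 4)**4/4.
Then F(2) - F(0) = (1024) - (64) = 960.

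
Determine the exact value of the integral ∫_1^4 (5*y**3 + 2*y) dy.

By the power rule, an antiderivative is F(y) = 5*y**4/4 + y**2.
Then F(4) - F(1) = (336) - (9/4) = 1335/4.

1335/4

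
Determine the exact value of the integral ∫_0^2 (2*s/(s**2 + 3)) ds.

Let u = s**2 + 3, so du = 2*s ds. When s = 0, u = 3; when s = 2, u = 7.
The integral becomes ∫ 1/u du from 3 to 7, with antiderivative log(u).
Back in s: F(s) = log(s**2 + 3).
Then F(2) - F(0) = (log(7)) - (log(3)) = log(7/3).

log(7/3)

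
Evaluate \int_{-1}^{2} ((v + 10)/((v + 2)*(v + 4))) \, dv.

Factor the denominator: v**2 + 6*v + 8 = (v + 4)(v + 2).
Partial fractions: (v + 10)/((v + 2)*(v + 4)) = -3/(v + 4) + 4/(v + 2).
An antiderivative is F(v) = 4*log(v + 2) - 3*log(v + 4).
Then F(2) - F(-1) = (log(32/27)) - (-log(27)) = log(32).

log(32)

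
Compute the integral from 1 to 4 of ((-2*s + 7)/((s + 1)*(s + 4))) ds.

-18*log(2) + 8*log(5)

Factor the denominator: s**2 + 5*s + 4 = (s + 4)(s + 1).
Partial fractions: (-2*s + 7)/((s + 1)*(s + 4)) = -5/(s + 4) + 3/(s + 1).
An antiderivative is F(s) = 3*log(s + 1) - 5*log(s + 4).
Then F(4) - F(1) = (-15*log(2) + 3*log(5)) - (-5*log(5) + 3*log(2)) = -18*log(2) + 8*log(5).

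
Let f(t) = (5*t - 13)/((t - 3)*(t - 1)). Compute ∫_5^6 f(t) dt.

-9*log(2) + log(3) + 4*log(5)

Factor the denominator: t**2 - 4*t + 3 = (t - 1)(t - 3).
Partial fractions: (5*t - 13)/((t - 3)*(t - 1)) = 4/(t - 1) + 1/(t - 3).
An antiderivative is F(t) = log(t - 3) + 4*log(t - 1).
Then F(6) - F(5) = (log(3) + 4*log(5)) - (9*log(2)) = -9*log(2) + log(3) + 4*log(5).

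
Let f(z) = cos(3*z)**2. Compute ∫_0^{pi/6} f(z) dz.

Use the identity cos^2(3*z) = (1 + cos(6*z))/2.
An antiderivative is F(z) = z/2 + sin(6*z)/12.
Then F(pi/6) - F(0) = (pi/12) - (0) = pi/12.

pi/12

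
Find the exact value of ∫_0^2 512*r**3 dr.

2048

Let u = 4*r, so du = 4 dr. When r = 0, u = 0; when r = 2, u = 8.
The integral becomes 2·∫ u**3 du from 0 to 8, with antiderivative u**4/2.
Back in r: F(r) = 128*r**4.
Then F(2) - F(0) = (2048) - (0) = 2048.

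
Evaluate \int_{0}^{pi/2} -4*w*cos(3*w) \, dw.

Integrate by parts once (u = w, dv = -4*cos(3*w) dw).
An antiderivative is F(w) = -4*w*sin(3*w)/3 - 4*cos(3*w)/9.
Then F(pi/2) - F(0) = (2*pi/3) - (-4/9) = 4/9 + 2*pi/3.

4/9 + 2*pi/3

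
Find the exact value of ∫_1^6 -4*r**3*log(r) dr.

-1296*log(3) - 1296*log(2) + 1295/4

Integrate by parts once (u = ln r, dv = -4*r**3 dr).
An antiderivative is F(r) = -r**4*(4*log(r) - 1)/4.
Then F(6) - F(1) = (-1296*log(3) - 1296*log(2) + 324) - (1/4) = -1296*log(3) - 1296*log(2) + 1295/4.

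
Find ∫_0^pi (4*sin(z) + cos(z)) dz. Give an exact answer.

An antiderivative is F(z) = sin(z) - 4*cos(z).
Then F(pi) - F(0) = (4) - (-4) = 8.

8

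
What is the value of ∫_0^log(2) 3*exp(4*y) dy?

Let u = exp(y), so du = exp(y) dy. When y = 0, u = 1; when y = log(2), u = 2.
The integral becomes 3·∫ u**3 du from 1 to 2, with antiderivative 3*u**4/4.
Back in y: F(y) = 3*exp(4*y)/4.
Then F(log(2)) - F(0) = (12) - (3/4) = 45/4.

45/4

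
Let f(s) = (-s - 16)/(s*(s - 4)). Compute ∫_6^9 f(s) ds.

-5*log(5) + log(2) + 4*log(3)

Factor the denominator: s**2 - 4*s = s(s - 4).
Partial fractions: (-s - 16)/(s*(s - 4)) = 4/s - 5/(s - 4).
An antiderivative is F(s) = 4*log(s) - 5*log(s - 4).
Then F(9) - F(6) = (-5*log(5) + 8*log(3)) - (log(81/2)) = -5*log(5) + log(2) + 4*log(3).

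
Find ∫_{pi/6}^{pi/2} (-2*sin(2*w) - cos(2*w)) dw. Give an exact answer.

An antiderivative is F(w) = -sin(2*w)/2 + cos(2*w).
Then F(pi/2) - F(pi/6) = (-1) - (1/2 - sqrt(3)/4) = -3/2 + sqrt(3)/4.

-3/2 + sqrt(3)/4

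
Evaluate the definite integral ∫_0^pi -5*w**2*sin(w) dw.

20 - 5*pi**2

Integrate by parts twice (u = w^2, dv = -5*sin(w) dw).
An antiderivative is F(w) = 5*w**2*cos(w) - 10*w*sin(w) - 10*cos(w).
Then F(pi) - F(0) = (10 - 5*pi**2) - (-10) = 20 - 5*pi**2.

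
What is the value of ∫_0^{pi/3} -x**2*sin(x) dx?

-sqrt(3)*pi/3 + pi**2/18 + 1

Integrate by parts twice (u = x^2, dv = -sin(x) dx).
An antiderivative is F(x) = x**2*cos(x) - 2*x*sin(x) - 2*cos(x).
Then F(pi/3) - F(0) = (-sqrt(3)*pi/3 - 1 + pi**2/18) - (-2) = -sqrt(3)*pi/3 + pi**2/18 + 1.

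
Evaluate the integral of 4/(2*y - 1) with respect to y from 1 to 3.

An antiderivative is F(y) = 2*log(2*y - 1).
Then F(3) - F(1) = (log(25)) - (0) = log(25).

log(25)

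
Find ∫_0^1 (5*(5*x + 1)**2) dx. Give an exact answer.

215/3

Let u = 5*x + 1, so du = 5 dx. When x = 0, u = 1; when x = 1, u = 6.
The integral becomes ∫ u**2 du from 1 to 6, with antiderivative u**3/3.
Back in x: F(x) = (5*x + 1)**3/3.
Then F(1) - F(0) = (72) - (1/3) = 215/3.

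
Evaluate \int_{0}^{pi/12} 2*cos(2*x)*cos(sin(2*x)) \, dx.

sin(1/2)

Let u = sin(2*x), so du = 2*cos(2*x) dx. When x = 0, u = 0; when x = pi/12, u = 1/2.
The integral becomes ∫ cos(u) du from 0 to 1/2, with antiderivative sin(u).
Back in x: F(x) = sin(sin(2*x)).
Then F(pi/12) - F(0) = (sin(1/2)) - (0) = sin(1/2).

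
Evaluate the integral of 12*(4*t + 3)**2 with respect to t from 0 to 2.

1304

Let u = 4*t + 3, so du = 4 dt. When t = 0, u = 3; when t = 2, u = 11.
The integral becomes 3·∫ u**2 du from 3 to 11, with antiderivative u**3.
Back in t: F(t) = (4*t + 3)**3.
Then F(2) - F(0) = (1331) - (27) = 1304.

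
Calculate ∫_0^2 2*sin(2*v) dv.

Let u = 2*v, so du = 2 dv. When v = 0, u = 0; when v = 2, u = 4.
The integral becomes ∫ sin(u) du from 0 to 4, with antiderivative -cos(u).
Back in v: F(v) = -cos(2*v).
Then F(2) - F(0) = (-cos(4)) - (-1) = 1 - cos(4).

1 - cos(4)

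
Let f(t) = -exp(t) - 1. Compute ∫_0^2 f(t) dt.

An antiderivative is F(t) = -t - exp(t).
Then F(2) - F(0) = (-exp(2) - 2) - (-1) = -exp(2) - 1.

-exp(2) - 1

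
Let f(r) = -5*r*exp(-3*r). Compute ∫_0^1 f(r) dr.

-5/9 + 20*exp(-3)/9

Integrate by parts once (u = r, dv = -5*exp(-3*r) dr).
An antiderivative is F(r) = (15*r + 5)*exp(-3*r)/9.
Then F(1) - F(0) = (20*exp(-3)/9) - (5/9) = -5/9 + 20*exp(-3)/9.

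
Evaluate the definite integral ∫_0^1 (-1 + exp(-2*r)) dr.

An antiderivative is F(r) = -r - exp(-2*r)/2.
Then F(1) - F(0) = (-1 - exp(-2)/2) - (-1/2) = -(1 + exp(2))*exp(-2)/2.

-(1 + exp(2))*exp(-2)/2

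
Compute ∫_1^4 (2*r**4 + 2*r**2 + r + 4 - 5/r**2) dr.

By the power rule, an antiderivative is F(r) = 2*r**5/5 + 2*r**3/3 + r**2/2 + 4*r + 5/r.
Then F(4) - F(1) = (28651/60) - (317/30) = 9339/20.

9339/20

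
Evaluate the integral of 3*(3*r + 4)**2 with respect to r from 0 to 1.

Let u = 3*r + 4, so du = 3 dr. When r = 0, u = 4; when r = 1, u = 7.
The integral becomes ∫ u**2 du from 4 to 7, with antiderivative u**3/3.
Back in r: F(r) = (3*r + 4)**3/3.
Then F(1) - F(0) = (343/3) - (64/3) = 93.

93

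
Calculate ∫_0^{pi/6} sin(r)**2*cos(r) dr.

1/24

Let u = sin(r), so du = cos(r) dr. When r = 0, u = 0; when r = pi/6, u = 1/2.
The integral becomes ∫ u**2 du from 0 to 1/2, with antiderivative u**3/3.
Back in r: F(r) = sin(r)**3/3.
Then F(pi/6) - F(0) = (1/24) - (0) = 1/24.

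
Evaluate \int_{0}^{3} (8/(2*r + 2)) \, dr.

Let u = 2*r + 2, so du = 2 dr. When r = 0, u = 2; when r = 3, u = 8.
The integral becomes 4·∫ 1/u du from 2 to 8, with antiderivative 4*log(u).
Back in r: F(r) = 4*log(2*r + 2).
Then F(3) - F(0) = (12*log(2)) - (log(16)) = 8*log(2).

8*log(2)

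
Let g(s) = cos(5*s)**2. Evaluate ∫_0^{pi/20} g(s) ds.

Use the identity cos^2(5*s) = (1 + cos(10*s))/2.
An antiderivative is F(s) = s/2 + sin(10*s)/20.
Then F(pi/20) - F(0) = (1/20 + pi/40) - (0) = 1/20 + pi/40.

1/20 + pi/40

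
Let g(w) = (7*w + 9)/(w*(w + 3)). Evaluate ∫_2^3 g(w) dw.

-4*log(5) + log(2) + 7*log(3)

Factor the denominator: w**2 + 3*w = (w + 3)w.
Partial fractions: (7*w + 9)/(w*(w + 3)) = 4/(w + 3) + 3/w.
An antiderivative is F(w) = 3*log(w) + 4*log(w + 3).
Then F(3) - F(2) = (4*log(2) + 7*log(3)) - (3*log(2) + 4*log(5)) = -4*log(5) + log(2) + 7*log(3).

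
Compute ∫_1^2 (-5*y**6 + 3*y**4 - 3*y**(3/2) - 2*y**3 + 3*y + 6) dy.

-2377/35 - 24*sqrt(2)/5

By the power rule, an antiderivative is F(y) = -5*y**7/7 - 6*y**(5/2)/5 + 3*y**5/5 - y**4/2 + 3*y**2/2 + 6*y.
Then F(2) - F(1) = (-2178/35 - 24*sqrt(2)/5) - (199/35) = -2377/35 - 24*sqrt(2)/5.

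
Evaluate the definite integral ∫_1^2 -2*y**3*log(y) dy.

Integrate by parts once (u = ln y, dv = -2*y**3 dy).
An antiderivative is F(y) = -y**4*(4*log(y) - 1)/8.
Then F(2) - F(1) = (2 - 8*log(2)) - (1/8) = 15/8 - 8*log(2).

15/8 - 8*log(2)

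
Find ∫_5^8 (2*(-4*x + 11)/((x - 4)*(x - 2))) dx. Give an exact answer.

Factor the denominator: x**2 - 6*x + 8 = (x - 2)(x - 4).
Partial fractions: 2*(-4*x + 11)/((x - 4)*(x - 2)) = -3/(x - 2) - 5/(x - 4).
An antiderivative is F(x) = -5*log(x - 4) - 3*log(x - 2).
Then F(8) - F(5) = (-13*log(2) - 3*log(3)) - (-log(27)) = -13*log(2).

-13*log(2)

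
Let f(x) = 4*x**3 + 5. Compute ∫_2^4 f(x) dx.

By the power rule, an antiderivative is F(x) = x**4 + 5*x.
Then F(4) - F(2) = (276) - (26) = 250.

250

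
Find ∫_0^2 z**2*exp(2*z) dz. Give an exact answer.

Integrate by parts twice (u = z^2, dv = exp(2*z) dz).
An antiderivative is F(z) = (2*z**2 - 2*z + 1)*exp(2*z)/4.
Then F(2) - F(0) = (5*exp(4)/4) - (1/4) = -1/4 + 5*exp(4)/4.

-1/4 + 5*exp(4)/4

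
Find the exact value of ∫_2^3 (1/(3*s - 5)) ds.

2*log(2)/3

An antiderivative is F(s) = log(3*s - 5)/3.
Then F(3) - F(2) = (2*log(2)/3) - (0) = 2*log(2)/3.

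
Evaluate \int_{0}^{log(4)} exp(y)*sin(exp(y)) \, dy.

Let u = exp(y), so du = exp(y) dy. When y = 0, u = 1; when y = log(4), u = 4.
The integral becomes ∫ sin(u) du from 1 to 4, with antiderivative -cos(u).
Back in y: F(y) = -cos(exp(y)).
Then F(log(4)) - F(0) = (-cos(4)) - (-cos(1)) = cos(1) - cos(4).

cos(1) - cos(4)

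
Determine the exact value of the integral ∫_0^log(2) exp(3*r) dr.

7/3

Let u = exp(r), so du = exp(r) dr. When r = 0, u = 1; when r = log(2), u = 2.
The integral becomes ∫ u**2 du from 1 to 2, with antiderivative u**3/3.
Back in r: F(r) = exp(3*r)/3.
Then F(log(2)) - F(0) = (8/3) - (1/3) = 7/3.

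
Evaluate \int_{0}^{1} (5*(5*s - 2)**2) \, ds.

35/3

Let u = 5*s - 2, so du = 5 ds. When s = 0, u = -2; when s = 1, u = 3.
The integral becomes ∫ u**2 du from -2 to 3, with antiderivative u**3/3.
Back in s: F(s) = (5*s - 2)**3/3.
Then F(1) - F(0) = (9) - (-8/3) = 35/3.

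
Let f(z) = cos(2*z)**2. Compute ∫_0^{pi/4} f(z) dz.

pi/8

Use the identity cos^2(2*z) = (1 + cos(4*z))/2.
An antiderivative is F(z) = z/2 + sin(4*z)/8.
Then F(pi/4) - F(0) = (pi/8) - (0) = pi/8.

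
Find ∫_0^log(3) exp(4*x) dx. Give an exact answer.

Let u = exp(x), so du = exp(x) dx. When x = 0, u = 1; when x = log(3), u = 3.
The integral becomes ∫ u**3 du from 1 to 3, with antiderivative u**4/4.
Back in x: F(x) = exp(4*x)/4.
Then F(log(3)) - F(0) = (81/4) - (1/4) = 20.

20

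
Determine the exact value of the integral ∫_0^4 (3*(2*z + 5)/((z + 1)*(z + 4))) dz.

3*log(2) + 3*log(5)

Factor the denominator: z**2 + 5*z + 4 = (z + 4)(z + 1).
Partial fractions: 3*(2*z + 5)/((z + 1)*(z + 4)) = 3/(z + 4) + 3/(z + 1).
An antiderivative is F(z) = 3*log(z + 1) + 3*log(z + 4).
Then F(4) - F(0) = (3*log(5) + 9*log(2)) - (log(64)) = 3*log(2) + 3*log(5).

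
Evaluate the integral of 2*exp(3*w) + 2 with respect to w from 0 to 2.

10/3 + 2*exp(6)/3

An antiderivative is F(w) = 2*exp(3*w)/3 + 2*w.
Then F(2) - F(0) = (4 + 2*exp(6)/3) - (2/3) = 10/3 + 2*exp(6)/3.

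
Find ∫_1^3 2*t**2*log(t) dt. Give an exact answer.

-52/9 + 18*log(3)

Integrate by parts once (u = ln t, dv = 2*t**2 dt).
An antiderivative is F(t) = 2*t**3*(3*log(t) - 1)/9.
Then F(3) - F(1) = (-6 + 18*log(3)) - (-2/9) = -52/9 + 18*log(3).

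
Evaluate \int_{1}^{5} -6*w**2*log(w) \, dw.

Integrate by parts once (u = ln w, dv = -6*w**2 dw).
An antiderivative is F(w) = -2*w**3*(3*log(w) - 1)/3.
Then F(5) - F(1) = (250/3 - 250*log(5)) - (2/3) = 248/3 - 250*log(5).

248/3 - 250*log(5)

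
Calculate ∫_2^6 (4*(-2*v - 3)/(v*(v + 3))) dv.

Factor the denominator: v**2 + 3*v = (v + 3)v.
Partial fractions: 4*(-2*v - 3)/(v*(v + 3)) = -4/(v + 3) - 4/v.
An antiderivative is F(v) = -4*log(v) - 4*log(v + 3).
Then F(6) - F(2) = (-12*log(3) - 4*log(2)) - (-4*log(5) - 4*log(2)) = -12*log(3) + 4*log(5).

-12*log(3) + 4*log(5)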